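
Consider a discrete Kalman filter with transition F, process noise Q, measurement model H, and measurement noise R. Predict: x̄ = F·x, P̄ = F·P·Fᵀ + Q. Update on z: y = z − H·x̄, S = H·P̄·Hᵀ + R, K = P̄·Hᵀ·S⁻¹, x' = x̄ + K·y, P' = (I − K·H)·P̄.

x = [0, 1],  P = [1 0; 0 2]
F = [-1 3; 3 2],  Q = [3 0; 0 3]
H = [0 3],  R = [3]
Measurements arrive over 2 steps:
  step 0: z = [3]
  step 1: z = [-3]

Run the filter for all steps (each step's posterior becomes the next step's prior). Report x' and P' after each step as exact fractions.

step 0: x' = [156/61, 62/61], P' = [1099/61 9/61; 9/61 20/61]
step 1: x' = [115176/30847, -30194/30847], P' = [235108/30847 -3114/30847; -3114/30847 10262/30847]

step 0: x̄ = F·x = [3, 2]
step 0: P̄ = F·P·Fᵀ + Q = [22 9; 9 20]
step 0: y = z − H·x̄ = [-3]
step 0: S = H·P̄·Hᵀ + R = [183]
step 0: K = P̄·Hᵀ·S⁻¹ = [9/61; 20/61]
step 0: x' = x̄ + K·y = [156/61, 62/61]
step 0: P' = (I − K·H)·P̄ = [1099/61 9/61; 9/61 20/61]
step 1: x̄ = F·x = [30/61, 592/61]
step 1: P̄ = F·P·Fᵀ + Q = [1408/61 -3114/61; -3114/61 10262/61]
step 1: y = z − H·x̄ = [-1959/61]
step 1: S = H·P̄·Hᵀ + R = [92541/61]
step 1: K = P̄·Hᵀ·S⁻¹ = [-3114/30847; 10262/30847]
step 1: x' = x̄ + K·y = [115176/30847, -30194/30847]
step 1: P' = (I − K·H)·P̄ = [235108/30847 -3114/30847; -3114/30847 10262/30847]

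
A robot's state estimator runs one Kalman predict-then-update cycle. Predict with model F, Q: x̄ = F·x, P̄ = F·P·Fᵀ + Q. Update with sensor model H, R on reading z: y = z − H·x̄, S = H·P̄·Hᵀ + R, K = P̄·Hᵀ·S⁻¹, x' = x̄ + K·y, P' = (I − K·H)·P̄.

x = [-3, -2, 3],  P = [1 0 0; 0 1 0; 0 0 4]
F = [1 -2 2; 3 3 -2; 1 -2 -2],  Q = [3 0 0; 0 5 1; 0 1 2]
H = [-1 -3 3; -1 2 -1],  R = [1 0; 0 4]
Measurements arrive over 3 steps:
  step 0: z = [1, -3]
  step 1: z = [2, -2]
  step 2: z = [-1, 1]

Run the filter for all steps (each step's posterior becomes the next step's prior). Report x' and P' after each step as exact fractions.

step 0: x̄ = F·x = [7, -21, -5]
step 0: P̄ = F·P·Fᵀ + Q = [24 -19 -11; -19 39 14; -11 14 23]
step 0: y = z − H·x̄ = [-40, 41]
step 0: S = H·P̄·Hᵀ + R = [283 -150; -150 205]
step 0: K = P̄·Hᵀ·S⁻¹ = [-1530/7103 -14433/35515; 194/7103 15089/35515; 2038/7103 10228/35515]
step 0: x' = x̄ + K·y = [-37148/35515, -165966/35515, -165827/35515]
step 0: P' = (I − K·H)·P̄ = [116277/35515 94754/35515 130963/35515; 94754/35515 187018/35515 218926/35515; 130963/35515 218926/35515 265977/35515]
step 1: x̄ = F·x = [-7374/7103, -277688/35515, 626438/35515]
step 1: P̄ = F·P·Fᵀ + Q = [85646/7103 118333/7103 -115715/7103; 118333/7103 1478042/35515 -1443672/35515; -115715/7103 -1443672/35515 2847827/35515]
step 1: y = z − H·x̄ = [-2678218/35515, 1073914/35515]
step 1: S = H·P̄·Hᵀ + R = [72404102/35515 -28227736/35515; -28227736/35515 11581163/35515]
step 1: K = P̄·Hᵀ·S⁻¹ = [-112220135/587338131 -205886245/587338131; -24466271/1174676262 163310311/587338131; 144209336/587338131 89976940/587338131]
step 1: x' = x̄ + K·y = [1627219702/587338131, 1268407211/587338131, 2205670286/587338131]
step 1: P' = (I − K·H)·P̄ = [2367215117/587338131 2295335131/587338131 3047000125/587338131; 2295335131/587338131 7419220747/1174676262 4470644372/587338131; 3047000125/587338131 4470644372/587338131 5534380859/587338131]
step 2: x̄ = F·x = [3501745852/587338131, 4275540167/587338131, -5320935292/587338131]
step 2: P̄ = F·P·Fᵀ + Q = [8346699440/587338131 12714898501/587338131 -14113207349/587338131; 12714898501/587338131 61739883799/1174676262 -32634450460/587338131; -14113207349/587338131 -32634450460/587338131 54913670261/587338131]
step 2: y = z − H·x̄ = [31703834098/587338131, -9782931643/587338131]
step 2: S = H·P̄·Hᵀ + R = [3058750580791/1174676262 -594382703681/587338131; -594382703681/587338131 240541282961/587338131]
step 2: K = P̄·Hᵀ·S⁻¹ = [-9619612916458/49671884985959 -17328219974609/49671884985959; -1184278044713/49671884985959 13936334227529/49671884985959; 12006118456480/49671884985959 7764005766872/49671884985959]
step 2: x' = x̄ + K·y = [65516769124441/49671884985959, 65532574234772/49671884985959, 68758287668636/49671884985959]
step 2: P' = (I − K·H)·P̄ = [171371012296369/49671884985959 155975265524570/49671884985959 209892398651207/49671884985959; 155975265524570/49671884985959 263317598261305/49671884985959 314914594087924/49671884985959; 209892398651207/49671884985959 314914594087924/49671884985959 388880766457153/49671884985959]

step 0: x' = [-37148/35515, -165966/35515, -165827/35515], P' = [116277/35515 94754/35515 130963/35515; 94754/35515 187018/35515 218926/35515; 130963/35515 218926/35515 265977/35515]
step 1: x' = [1627219702/587338131, 1268407211/587338131, 2205670286/587338131], P' = [2367215117/587338131 2295335131/587338131 3047000125/587338131; 2295335131/587338131 7419220747/1174676262 4470644372/587338131; 3047000125/587338131 4470644372/587338131 5534380859/587338131]
step 2: x' = [65516769124441/49671884985959, 65532574234772/49671884985959, 68758287668636/49671884985959], P' = [171371012296369/49671884985959 155975265524570/49671884985959 209892398651207/49671884985959; 155975265524570/49671884985959 263317598261305/49671884985959 314914594087924/49671884985959; 209892398651207/49671884985959 314914594087924/49671884985959 388880766457153/49671884985959]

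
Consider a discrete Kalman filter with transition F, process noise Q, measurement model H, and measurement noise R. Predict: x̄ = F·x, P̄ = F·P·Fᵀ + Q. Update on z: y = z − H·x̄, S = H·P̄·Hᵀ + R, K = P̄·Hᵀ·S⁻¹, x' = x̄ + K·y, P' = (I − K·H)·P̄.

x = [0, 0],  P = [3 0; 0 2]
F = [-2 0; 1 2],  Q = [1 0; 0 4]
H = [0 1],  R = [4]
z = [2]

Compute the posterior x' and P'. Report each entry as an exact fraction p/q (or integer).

x' = [-12/19, 30/19]
P' = [211/19 -24/19; -24/19 60/19]

x̄ = F·x = [0, 0]
P̄ = F·P·Fᵀ + Q = [13 -6; -6 15]
y = z − H·x̄ = [2]
S = H·P̄·Hᵀ + R = [19]
K = P̄·Hᵀ·S⁻¹ = [-6/19; 15/19]
x' = x̄ + K·y = [-12/19, 30/19]
P' = (I − K·H)·P̄ = [211/19 -24/19; -24/19 60/19]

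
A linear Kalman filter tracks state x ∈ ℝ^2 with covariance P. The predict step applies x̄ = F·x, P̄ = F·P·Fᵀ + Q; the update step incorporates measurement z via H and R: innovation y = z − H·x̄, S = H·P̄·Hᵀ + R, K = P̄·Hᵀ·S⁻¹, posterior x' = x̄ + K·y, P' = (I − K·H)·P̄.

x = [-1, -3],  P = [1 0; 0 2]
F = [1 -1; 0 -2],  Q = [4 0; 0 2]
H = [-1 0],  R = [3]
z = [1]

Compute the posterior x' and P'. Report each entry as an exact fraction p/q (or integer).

x' = [-1/10, 24/5]
P' = [21/10 6/5; 6/5 42/5]

x̄ = F·x = [2, 6]
P̄ = F·P·Fᵀ + Q = [7 4; 4 10]
y = z − H·x̄ = [3]
S = H·P̄·Hᵀ + R = [10]
K = P̄·Hᵀ·S⁻¹ = [-7/10; -2/5]
x' = x̄ + K·y = [-1/10, 24/5]
P' = (I − K·H)·P̄ = [21/10 6/5; 6/5 42/5]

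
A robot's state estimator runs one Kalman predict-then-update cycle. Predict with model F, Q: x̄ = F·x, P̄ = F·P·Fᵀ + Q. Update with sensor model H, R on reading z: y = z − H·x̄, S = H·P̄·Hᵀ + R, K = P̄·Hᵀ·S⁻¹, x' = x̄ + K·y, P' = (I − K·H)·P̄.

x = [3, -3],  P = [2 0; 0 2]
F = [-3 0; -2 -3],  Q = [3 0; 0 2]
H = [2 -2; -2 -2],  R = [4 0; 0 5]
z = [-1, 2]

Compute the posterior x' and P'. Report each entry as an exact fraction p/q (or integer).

x' = [-15897/15052, -315/3763]
P' = [4101/7526 252/3763; 252/3763 2068/3763]

x̄ = F·x = [-9, 3]
P̄ = F·P·Fᵀ + Q = [21 12; 12 28]
y = z − H·x̄ = [23, -10]
S = H·P̄·Hᵀ + R = [104 28; 28 297]
K = P̄·Hᵀ·S⁻¹ = [3597/15052 -921/3763; -908/3763 -928/3763]
x' = x̄ + K·y = [-15897/15052, -315/3763]
P' = (I − K·H)·P̄ = [4101/7526 252/3763; 252/3763 2068/3763]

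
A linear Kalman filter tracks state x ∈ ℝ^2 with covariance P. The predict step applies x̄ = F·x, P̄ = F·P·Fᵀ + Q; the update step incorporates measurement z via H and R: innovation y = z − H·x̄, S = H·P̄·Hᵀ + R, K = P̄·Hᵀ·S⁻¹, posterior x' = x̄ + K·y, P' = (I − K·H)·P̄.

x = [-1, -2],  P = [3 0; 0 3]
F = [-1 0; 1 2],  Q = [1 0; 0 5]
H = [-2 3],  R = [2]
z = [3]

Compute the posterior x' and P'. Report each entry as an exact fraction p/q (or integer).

x̄ = F·x = [1, -5]
P̄ = F·P·Fᵀ + Q = [4 -3; -3 20]
y = z − H·x̄ = [20]
S = H·P̄·Hᵀ + R = [234]
K = P̄·Hᵀ·S⁻¹ = [-17/234; 11/39]
x' = x̄ + K·y = [-53/117, 25/39]
P' = (I − K·H)·P̄ = [647/234 70/39; 70/39 18/13]

x' = [-53/117, 25/39]
P' = [647/234 70/39; 70/39 18/13]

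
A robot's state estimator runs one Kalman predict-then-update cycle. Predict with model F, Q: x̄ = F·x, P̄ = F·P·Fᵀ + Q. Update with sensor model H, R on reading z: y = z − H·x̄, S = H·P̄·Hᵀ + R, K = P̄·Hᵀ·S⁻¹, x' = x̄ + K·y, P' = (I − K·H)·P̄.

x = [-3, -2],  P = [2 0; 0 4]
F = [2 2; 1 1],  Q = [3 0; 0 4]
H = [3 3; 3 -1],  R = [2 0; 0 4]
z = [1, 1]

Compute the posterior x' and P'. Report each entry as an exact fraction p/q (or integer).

x' = [2752/10355, 333/10355]
P' = [2502/10355 -1842/10355; -1842/10355 3442/10355]

x̄ = F·x = [-10, -5]
P̄ = F·P·Fᵀ + Q = [27 12; 12 10]
y = z − H·x̄ = [46, 26]
S = H·P̄·Hᵀ + R = [551 285; 285 185]
K = P̄·Hᵀ·S⁻¹ = [198/2071 123/545; 480/2071 -118/545]
x' = x̄ + K·y = [2752/10355, 333/10355]
P' = (I − K·H)·P̄ = [2502/10355 -1842/10355; -1842/10355 3442/10355]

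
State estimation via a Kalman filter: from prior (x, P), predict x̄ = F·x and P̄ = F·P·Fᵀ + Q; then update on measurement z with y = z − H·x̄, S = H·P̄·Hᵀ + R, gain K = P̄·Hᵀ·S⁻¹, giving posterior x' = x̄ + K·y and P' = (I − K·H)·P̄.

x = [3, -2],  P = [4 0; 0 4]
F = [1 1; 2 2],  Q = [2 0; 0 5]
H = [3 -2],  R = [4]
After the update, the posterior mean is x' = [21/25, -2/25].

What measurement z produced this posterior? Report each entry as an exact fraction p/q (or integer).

z = [3]

x̄ = F·x = [1, 2]
P̄ = F·P·Fᵀ + Q = [10 16; 16 37]
S = H·P̄·Hᵀ + R = [50]
K = P̄·Hᵀ·S⁻¹ = [-1/25; -13/25]
x' − x̄ = [-4/25, -52/25] = K·y
y = (KᵀK)⁻¹·Kᵀ·(x' − x̄) = [4]
z = y + H·x̄ = [4] + [-1] = [3]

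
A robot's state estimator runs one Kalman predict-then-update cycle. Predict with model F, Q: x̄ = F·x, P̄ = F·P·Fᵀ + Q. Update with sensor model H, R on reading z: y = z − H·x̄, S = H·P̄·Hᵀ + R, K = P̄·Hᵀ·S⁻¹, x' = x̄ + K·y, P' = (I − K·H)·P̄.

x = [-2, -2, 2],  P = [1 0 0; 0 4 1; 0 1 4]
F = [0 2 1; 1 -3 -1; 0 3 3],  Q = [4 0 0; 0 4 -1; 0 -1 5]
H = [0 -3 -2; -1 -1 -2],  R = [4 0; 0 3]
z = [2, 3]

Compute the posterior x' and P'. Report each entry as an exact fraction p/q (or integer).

x' = [-17335/11852, -799/8889, -12833/17778]
P' = [37207/11852 2423/2963 -9285/5926; 2423/2963 15400/8889 -16082/8889; -9285/5926 -16082/8889 22153/8889]

x̄ = F·x = [-2, 2, 0]
P̄ = F·P·Fᵀ + Q = [28 -33 45; -33 51 -61; 45 -61 95]
y = z − H·x̄ = [8, 3]
S = H·P̄·Hᵀ + R = [111 36; 36 332]
K = P̄·Hᵀ·S⁻¹ = [504/2963 -3253/11852; -3509/8889 1055/2963; 985/8889 -3177/5926]
x' = x̄ + K·y = [-17335/11852, -799/8889, -12833/17778]
P' = (I − K·H)·P̄ = [37207/11852 2423/2963 -9285/5926; 2423/2963 15400/8889 -16082/8889; -9285/5926 -16082/8889 22153/8889]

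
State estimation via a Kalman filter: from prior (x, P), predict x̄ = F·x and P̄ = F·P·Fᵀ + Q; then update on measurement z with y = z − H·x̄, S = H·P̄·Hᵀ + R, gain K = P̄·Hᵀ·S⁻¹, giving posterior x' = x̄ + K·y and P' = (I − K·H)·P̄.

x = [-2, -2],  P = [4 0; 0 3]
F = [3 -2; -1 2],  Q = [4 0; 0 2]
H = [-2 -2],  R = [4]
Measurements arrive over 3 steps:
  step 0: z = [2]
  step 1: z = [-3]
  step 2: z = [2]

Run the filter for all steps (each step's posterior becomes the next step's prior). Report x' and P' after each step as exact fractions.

step 0: x̄ = F·x = [-2, -2]
step 0: P̄ = F·P·Fᵀ + Q = [52 -24; -24 18]
step 0: y = z − H·x̄ = [-6]
step 0: S = H·P̄·Hᵀ + R = [92]
step 0: K = P̄·Hᵀ·S⁻¹ = [-14/23; 3/23]
step 0: x' = x̄ + K·y = [38/23, -64/23]
step 0: P' = (I − K·H)·P̄ = [412/23 -384/23; -384/23 378/23]
step 1: x̄ = F·x = [242/23, -166/23]
step 1: P̄ = F·P·Fᵀ + Q = [9920/23 -5820/23; -5820/23 3506/23]
step 1: y = z − H·x̄ = [83/23]
step 1: S = H·P̄·Hᵀ + R = [7236/23]
step 1: K = P̄·Hᵀ·S⁻¹ = [-2050/1809; 1157/1809]
step 1: x' = x̄ + K·y = [11636/1809, -8881/1809]
step 1: P' = (I − K·H)·P̄ = [49360/1809 -45260/1809; -45260/1809 42946/1809]
step 2: x̄ = F·x = [52670/1809, -29398/1809]
step 2: P̄ = F·P·Fᵀ + Q = [1166380/1809 -681944/1809; -681944/1809 405802/1809]
step 2: y = z − H·x̄ = [50162/1809]
step 2: S = H·P̄·Hᵀ + R = [840412/1809]
step 2: K = P̄·Hᵀ·S⁻¹ = [-242218/210103; 138071/210103]
step 2: x' = x̄ + K·y = [-599234/210103, 414212/210103]
step 2: P' = (I − K·H)·P̄ = [5738916/210103 -5254480/210103; -5254480/210103 4978338/210103]

step 0: x' = [38/23, -64/23], P' = [412/23 -384/23; -384/23 378/23]
step 1: x' = [11636/1809, -8881/1809], P' = [49360/1809 -45260/1809; -45260/1809 42946/1809]
step 2: x' = [-599234/210103, 414212/210103], P' = [5738916/210103 -5254480/210103; -5254480/210103 4978338/210103]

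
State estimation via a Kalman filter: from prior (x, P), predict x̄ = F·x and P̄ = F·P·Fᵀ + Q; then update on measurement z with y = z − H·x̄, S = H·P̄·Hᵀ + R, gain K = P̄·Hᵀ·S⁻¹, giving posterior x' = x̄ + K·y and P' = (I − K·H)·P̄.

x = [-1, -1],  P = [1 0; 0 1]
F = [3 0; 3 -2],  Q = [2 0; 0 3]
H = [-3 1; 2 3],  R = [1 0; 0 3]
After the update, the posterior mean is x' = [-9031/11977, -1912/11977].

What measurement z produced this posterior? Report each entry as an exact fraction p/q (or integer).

z = [2, -2]

x̄ = F·x = [-3, -1]
P̄ = F·P·Fᵀ + Q = [11 9; 9 16]
S = H·P̄·Hᵀ + R = [62 -81; -81 299]
K = P̄·Hᵀ·S⁻¹ = [-3207/11977 1094/11977; 2057/11977 3201/11977]
x' − x̄ = [26900/11977, 10065/11977] = K·y
y = (KᵀK)⁻¹·Kᵀ·(x' − x̄) = [-6, 7]
z = y + H·x̄ = [-6, 7] + [8, -9] = [2, -2]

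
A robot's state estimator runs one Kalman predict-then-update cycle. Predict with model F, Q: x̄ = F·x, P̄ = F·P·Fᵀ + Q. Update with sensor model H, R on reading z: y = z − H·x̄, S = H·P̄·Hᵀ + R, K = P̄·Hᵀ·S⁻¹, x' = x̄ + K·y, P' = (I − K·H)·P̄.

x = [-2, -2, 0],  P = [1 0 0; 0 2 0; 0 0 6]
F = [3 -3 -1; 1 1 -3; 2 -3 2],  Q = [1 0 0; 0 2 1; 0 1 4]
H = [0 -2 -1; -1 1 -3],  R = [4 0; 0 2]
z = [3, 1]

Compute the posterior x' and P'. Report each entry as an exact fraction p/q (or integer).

x' = [-13561/95373, -12577/10597, -64261/95373]
P' = [830068/95373 20616/10597 -206540/95373; 20616/10597 11970/10597 -3772/10597; -206540/95373 -3772/10597 73228/95373]

x̄ = F·x = [0, -4, 2]
P̄ = F·P·Fᵀ + Q = [34 15 12; 15 59 -39; 12 -39 50]
y = z − H·x̄ = [-3, 11]
S = H·P̄·Hᵀ + R = [134 -121; -121 821]
K = P̄·Hᵀ·S⁻¹ = [-41137/95373 -12452/95373; -5042/10597 1335/10597; -1333/95373 -23546/95373]
x' = x̄ + K·y = [-13561/95373, -12577/10597, -64261/95373]
P' = (I − K·H)·P̄ = [830068/95373 20616/10597 -206540/95373; 20616/10597 11970/10597 -3772/10597; -206540/95373 -3772/10597 73228/95373]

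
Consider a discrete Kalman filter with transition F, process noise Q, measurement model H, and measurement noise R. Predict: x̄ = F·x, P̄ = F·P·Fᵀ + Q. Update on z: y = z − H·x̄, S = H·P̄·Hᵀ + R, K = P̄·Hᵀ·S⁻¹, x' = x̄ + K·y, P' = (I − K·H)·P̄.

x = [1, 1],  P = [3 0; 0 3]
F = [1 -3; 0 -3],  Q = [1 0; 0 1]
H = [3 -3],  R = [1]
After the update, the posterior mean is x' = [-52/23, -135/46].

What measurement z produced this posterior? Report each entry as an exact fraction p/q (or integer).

x̄ = F·x = [-2, -3]
P̄ = F·P·Fᵀ + Q = [31 27; 27 28]
S = H·P̄·Hᵀ + R = [46]
K = P̄·Hᵀ·S⁻¹ = [6/23; -3/46]
x' − x̄ = [-6/23, 3/46] = K·y
y = (KᵀK)⁻¹·Kᵀ·(x' − x̄) = [-1]
z = y + H·x̄ = [-1] + [3] = [2]

z = [2]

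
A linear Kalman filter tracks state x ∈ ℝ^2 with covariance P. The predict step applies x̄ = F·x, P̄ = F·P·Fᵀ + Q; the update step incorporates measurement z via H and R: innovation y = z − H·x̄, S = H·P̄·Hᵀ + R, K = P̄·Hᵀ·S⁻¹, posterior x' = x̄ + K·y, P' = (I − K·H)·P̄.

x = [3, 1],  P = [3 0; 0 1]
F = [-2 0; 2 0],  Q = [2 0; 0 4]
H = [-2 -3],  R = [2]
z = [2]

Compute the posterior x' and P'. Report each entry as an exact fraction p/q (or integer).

x̄ = F·x = [-6, 6]
P̄ = F·P·Fᵀ + Q = [14 -12; -12 16]
y = z − H·x̄ = [8]
S = H·P̄·Hᵀ + R = [58]
K = P̄·Hᵀ·S⁻¹ = [4/29; -12/29]
x' = x̄ + K·y = [-142/29, 78/29]
P' = (I − K·H)·P̄ = [374/29 -252/29; -252/29 176/29]

x' = [-142/29, 78/29]
P' = [374/29 -252/29; -252/29 176/29]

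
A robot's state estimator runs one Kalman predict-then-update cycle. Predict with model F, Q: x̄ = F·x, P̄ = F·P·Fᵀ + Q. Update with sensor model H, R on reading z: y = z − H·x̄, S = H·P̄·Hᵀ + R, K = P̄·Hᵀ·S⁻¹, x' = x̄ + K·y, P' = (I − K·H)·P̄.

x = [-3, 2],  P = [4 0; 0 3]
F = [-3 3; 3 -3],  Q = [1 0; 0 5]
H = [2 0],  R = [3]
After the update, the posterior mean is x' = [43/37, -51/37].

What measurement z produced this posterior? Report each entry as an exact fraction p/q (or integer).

z = [2]

x̄ = F·x = [15, -15]
P̄ = F·P·Fᵀ + Q = [64 -63; -63 68]
S = H·P̄·Hᵀ + R = [259]
K = P̄·Hᵀ·S⁻¹ = [128/259; -18/37]
x' − x̄ = [-512/37, 504/37] = K·y
y = (KᵀK)⁻¹·Kᵀ·(x' − x̄) = [-28]
z = y + H·x̄ = [-28] + [30] = [2]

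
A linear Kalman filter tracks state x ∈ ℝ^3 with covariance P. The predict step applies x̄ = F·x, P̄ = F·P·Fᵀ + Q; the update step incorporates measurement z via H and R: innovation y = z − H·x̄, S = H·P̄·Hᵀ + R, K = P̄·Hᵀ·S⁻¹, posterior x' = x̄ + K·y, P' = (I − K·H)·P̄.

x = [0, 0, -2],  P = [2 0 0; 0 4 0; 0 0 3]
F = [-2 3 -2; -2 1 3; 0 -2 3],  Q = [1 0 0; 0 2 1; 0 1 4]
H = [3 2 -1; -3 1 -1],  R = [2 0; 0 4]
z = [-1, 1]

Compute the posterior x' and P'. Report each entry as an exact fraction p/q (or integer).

x' = [-9853/75022, -31534/37511, -73187/75022]
P' = [34627/75022 -56826/37511 -139757/75022; -56826/37511 279314/37511 360932/37511; -139757/75022 360932/37511 1015423/75022]

x̄ = F·x = [4, -6, -6]
P̄ = F·P·Fᵀ + Q = [57 2 -42; 2 41 20; -42 20 47]
y = z − H·x̄ = [-7, 13]
S = H·P̄·Hᵀ + R = [922 -450; -450 301]
K = P̄·Hᵀ·S⁻¹ = [8167/75022 -9722/37511; 13609/37511 22215/37511; 4517/75022 15714/37511]
x' = x̄ + K·y = [-9853/75022, -31534/37511, -73187/75022]
P' = (I − K·H)·P̄ = [34627/75022 -56826/37511 -139757/75022; -56826/37511 279314/37511 360932/37511; -139757/75022 360932/37511 1015423/75022]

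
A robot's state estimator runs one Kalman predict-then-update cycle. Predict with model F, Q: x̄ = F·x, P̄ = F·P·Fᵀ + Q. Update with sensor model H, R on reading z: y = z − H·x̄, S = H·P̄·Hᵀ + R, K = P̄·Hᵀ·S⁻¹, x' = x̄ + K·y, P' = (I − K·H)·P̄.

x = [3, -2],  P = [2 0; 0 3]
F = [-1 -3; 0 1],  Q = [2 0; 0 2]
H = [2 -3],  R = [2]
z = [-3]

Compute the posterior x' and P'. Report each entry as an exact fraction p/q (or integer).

x' = [-166/93, -7/31]
P' = [728/279 142/93; 142/93 34/31]

x̄ = F·x = [3, -2]
P̄ = F·P·Fᵀ + Q = [31 -9; -9 5]
y = z − H·x̄ = [-15]
S = H·P̄·Hᵀ + R = [279]
K = P̄·Hᵀ·S⁻¹ = [89/279; -11/93]
x' = x̄ + K·y = [-166/93, -7/31]
P' = (I − K·H)·P̄ = [728/279 142/93; 142/93 34/31]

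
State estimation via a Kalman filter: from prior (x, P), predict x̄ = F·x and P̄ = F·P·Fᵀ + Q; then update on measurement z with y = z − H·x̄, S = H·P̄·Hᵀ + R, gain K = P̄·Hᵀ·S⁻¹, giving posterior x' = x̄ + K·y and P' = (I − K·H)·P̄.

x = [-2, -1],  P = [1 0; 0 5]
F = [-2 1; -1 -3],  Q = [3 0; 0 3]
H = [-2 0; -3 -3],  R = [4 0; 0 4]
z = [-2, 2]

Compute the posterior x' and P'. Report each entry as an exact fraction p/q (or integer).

x̄ = F·x = [3, 5]
P̄ = F·P·Fᵀ + Q = [12 -13; -13 49]
y = z − H·x̄ = [4, 26]
S = H·P̄·Hᵀ + R = [52 -6; -6 319]
K = P̄·Hᵀ·S⁻¹ = [-3819/8276 3/4138; 3823/8276 -1365/4138]
x' = x̄ + K·y = [2427/2069, -3577/2069]
P' = (I − K·H)·P̄ = [3819/4138 -3823/4138; -3823/4138 5643/4138]

x' = [2427/2069, -3577/2069]
P' = [3819/4138 -3823/4138; -3823/4138 5643/4138]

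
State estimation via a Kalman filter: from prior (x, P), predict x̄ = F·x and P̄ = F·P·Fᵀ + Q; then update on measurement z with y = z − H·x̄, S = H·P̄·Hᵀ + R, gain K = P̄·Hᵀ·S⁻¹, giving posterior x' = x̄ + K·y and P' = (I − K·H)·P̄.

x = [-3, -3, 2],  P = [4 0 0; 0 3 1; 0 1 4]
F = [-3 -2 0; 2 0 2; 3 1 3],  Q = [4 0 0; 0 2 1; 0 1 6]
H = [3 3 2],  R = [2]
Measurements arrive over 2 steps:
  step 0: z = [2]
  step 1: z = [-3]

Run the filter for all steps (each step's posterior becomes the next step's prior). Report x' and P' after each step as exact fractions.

step 0: x̄ = F·x = [15, -2, -6]
step 0: P̄ = F·P·Fᵀ + Q = [52 -28 -48; -28 34 51; -48 51 87]
step 0: y = z − H·x̄ = [-25]
step 0: S = H·P̄·Hᵀ + R = [656]
step 0: K = P̄·Hᵀ·S⁻¹ = [-3/82; 15/82; 183/656]
step 0: x' = x̄ + K·y = [1305/82, -539/82, -8511/656]
step 0: P' = (I − K·H)·P̄ = [2096/41 -968/41 -3387/82; -968/41 494/41 1437/82; -3387/82 1437/82 23583/656]
step 1: x̄ = F·x = [-2837/82, 1929/328, 1475/656]
step 1: P̄ = F·P·Fᵀ + Q = [9388/41 -1417/41 -419/82; -1417/41 3255/164 5117/328; -419/82 5117/328 14231/656]
step 1: y = z − H·x̄ = [12899/164]
step 1: S = H·P̄·Hᵀ + R = [75111/41]
step 1: K = P̄·Hᵀ·S⁻¹ = [23494/75111; -1061/150222; 12277/300444]
step 1: x' = x̄ + K·y = [-750797/75111, 400010/75111, 1641157/300444]
step 1: P' = (I − K·H)·P̄ = [3735952/75111 -2291920/75111 -2142554/75111; -2291920/75111 1483906/75111 2422981/150222; -2142554/75111 2422981/150222 2799329/150222]

step 0: x' = [1305/82, -539/82, -8511/656], P' = [2096/41 -968/41 -3387/82; -968/41 494/41 1437/82; -3387/82 1437/82 23583/656]
step 1: x' = [-750797/75111, 400010/75111, 1641157/300444], P' = [3735952/75111 -2291920/75111 -2142554/75111; -2291920/75111 1483906/75111 2422981/150222; -2142554/75111 2422981/150222 2799329/150222]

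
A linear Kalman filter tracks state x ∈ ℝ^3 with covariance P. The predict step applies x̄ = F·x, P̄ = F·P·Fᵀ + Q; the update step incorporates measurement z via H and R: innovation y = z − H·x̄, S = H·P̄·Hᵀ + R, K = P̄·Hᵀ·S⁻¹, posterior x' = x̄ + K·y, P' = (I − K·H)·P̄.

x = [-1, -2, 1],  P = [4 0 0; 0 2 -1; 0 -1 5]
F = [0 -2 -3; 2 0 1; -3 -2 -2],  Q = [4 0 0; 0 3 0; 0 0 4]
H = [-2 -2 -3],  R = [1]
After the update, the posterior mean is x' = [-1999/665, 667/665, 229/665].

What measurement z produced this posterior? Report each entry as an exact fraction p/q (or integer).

z = [3]

x̄ = F·x = [1, -1, 5]
P̄ = F·P·Fᵀ + Q = [45 -13 28; -13 24 -32; 28 -32 60]
S = H·P̄·Hᵀ + R = [665]
K = P̄·Hᵀ·S⁻¹ = [-148/665; 74/665; -172/665]
x' − x̄ = [-2664/665, 1332/665, -3096/665] = K·y
y = (KᵀK)⁻¹·Kᵀ·(x' − x̄) = [18]
z = y + H·x̄ = [18] + [-15] = [3]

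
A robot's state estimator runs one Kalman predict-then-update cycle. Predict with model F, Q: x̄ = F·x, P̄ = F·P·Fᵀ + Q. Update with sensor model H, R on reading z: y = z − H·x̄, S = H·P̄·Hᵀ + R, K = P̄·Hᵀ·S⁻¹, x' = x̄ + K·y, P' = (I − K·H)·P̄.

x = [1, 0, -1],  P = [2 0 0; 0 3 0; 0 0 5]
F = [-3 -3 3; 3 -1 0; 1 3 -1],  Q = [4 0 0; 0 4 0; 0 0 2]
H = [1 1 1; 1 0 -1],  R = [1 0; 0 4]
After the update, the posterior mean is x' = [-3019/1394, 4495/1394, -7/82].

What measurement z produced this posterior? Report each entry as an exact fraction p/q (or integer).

x̄ = F·x = [-6, 3, 2]
P̄ = F·P·Fᵀ + Q = [94 -9 -48; -9 25 -3; -48 -3 36]
S = H·P̄·Hᵀ + R = [36 52; 52 230]
K = P̄·Hᵀ·S⁻¹ = [563/2788 797/1394; 1651/2788 -223/1394; 27/164 -33/82]
x' − x̄ = [5345/1394, 313/1394, -171/82] = K·y
y = (KᵀK)⁻¹·Kᵀ·(x' − x̄) = [2, 6]
z = y + H·x̄ = [2, 6] + [-1, -8] = [1, -2]

z = [1, -2]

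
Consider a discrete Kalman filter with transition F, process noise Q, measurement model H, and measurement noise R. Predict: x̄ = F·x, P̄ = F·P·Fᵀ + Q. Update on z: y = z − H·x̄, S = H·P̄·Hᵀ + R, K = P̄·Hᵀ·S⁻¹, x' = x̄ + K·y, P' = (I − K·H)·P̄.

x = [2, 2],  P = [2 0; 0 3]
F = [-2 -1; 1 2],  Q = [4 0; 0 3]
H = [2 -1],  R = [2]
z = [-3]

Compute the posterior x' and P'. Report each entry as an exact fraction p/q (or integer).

x̄ = F·x = [-6, 6]
P̄ = F·P·Fᵀ + Q = [15 -10; -10 17]
y = z − H·x̄ = [15]
S = H·P̄·Hᵀ + R = [119]
K = P̄·Hᵀ·S⁻¹ = [40/119; -37/119]
x' = x̄ + K·y = [-114/119, 159/119]
P' = (I − K·H)·P̄ = [185/119 290/119; 290/119 654/119]

x' = [-114/119, 159/119]
P' = [185/119 290/119; 290/119 654/119]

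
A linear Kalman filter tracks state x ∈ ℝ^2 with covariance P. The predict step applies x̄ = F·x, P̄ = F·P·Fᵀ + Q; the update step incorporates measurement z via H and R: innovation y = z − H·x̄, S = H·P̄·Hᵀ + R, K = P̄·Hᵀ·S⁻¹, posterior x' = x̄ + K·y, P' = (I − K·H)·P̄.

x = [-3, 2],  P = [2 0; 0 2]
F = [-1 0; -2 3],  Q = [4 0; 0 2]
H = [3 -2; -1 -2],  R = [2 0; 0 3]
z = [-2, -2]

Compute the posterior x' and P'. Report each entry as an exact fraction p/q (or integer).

x' = [787/5178, 3137/2589]
P' = [769/2589 538/2589; 538/2589 1144/2589]

x̄ = F·x = [3, 12]
P̄ = F·P·Fᵀ + Q = [6 4; 4 28]
y = z − H·x̄ = [13, 25]
S = H·P̄·Hᵀ + R = [120 78; 78 137]
K = P̄·Hᵀ·S⁻¹ = [1231/5178 -205/863; -337/2589 -314/863]
x' = x̄ + K·y = [787/5178, 3137/2589]
P' = (I − K·H)·P̄ = [769/2589 538/2589; 538/2589 1144/2589]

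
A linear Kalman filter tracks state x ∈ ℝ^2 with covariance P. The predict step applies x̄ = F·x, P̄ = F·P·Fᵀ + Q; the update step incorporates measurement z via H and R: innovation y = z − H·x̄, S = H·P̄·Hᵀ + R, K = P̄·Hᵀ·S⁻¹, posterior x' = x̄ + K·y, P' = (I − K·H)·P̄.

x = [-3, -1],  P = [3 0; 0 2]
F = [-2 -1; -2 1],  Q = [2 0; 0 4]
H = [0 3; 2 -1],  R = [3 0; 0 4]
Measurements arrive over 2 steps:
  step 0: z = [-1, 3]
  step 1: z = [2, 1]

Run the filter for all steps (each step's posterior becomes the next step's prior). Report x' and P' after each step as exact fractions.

step 0: x' = [2035/1259, -303/1259], P' = [1254/1259 208/1259; 208/1259 412/1259]
step 1: x' = [84431/187697, 92297/187697], P' = [172318/187697 29764/187697; 29764/187697 59952/187697]

step 0: x̄ = F·x = [7, 5]
step 0: P̄ = F·P·Fᵀ + Q = [16 10; 10 18]
step 0: y = z − H·x̄ = [-16, -6]
step 0: S = H·P̄·Hᵀ + R = [165 6; 6 46]
step 0: K = P̄·Hᵀ·S⁻¹ = [208/1259 575/1259; 412/1259 1/1259]
step 0: x' = x̄ + K·y = [2035/1259, -303/1259]
step 0: P' = (I − K·H)·P̄ = [1254/1259 208/1259; 208/1259 412/1259]
step 1: x̄ = F·x = [-3767/1259, -4373/1259]
step 1: P̄ = F·P·Fᵀ + Q = [8778/1259 4604/1259; 4604/1259 9632/1259]
step 1: y = z − H·x̄ = [15637/1259, 4420/1259]
step 1: S = H·P̄·Hᵀ + R = [90465/1259 -1272/1259; -1272/1259 31364/1259]
step 1: K = P̄·Hᵀ·S⁻¹ = [29764/187697 78718/187697; 59952/187697 -106/187697]
step 1: x' = x̄ + K·y = [84431/187697, 92297/187697]
step 1: P' = (I − K·H)·P̄ = [172318/187697 29764/187697; 29764/187697 59952/187697]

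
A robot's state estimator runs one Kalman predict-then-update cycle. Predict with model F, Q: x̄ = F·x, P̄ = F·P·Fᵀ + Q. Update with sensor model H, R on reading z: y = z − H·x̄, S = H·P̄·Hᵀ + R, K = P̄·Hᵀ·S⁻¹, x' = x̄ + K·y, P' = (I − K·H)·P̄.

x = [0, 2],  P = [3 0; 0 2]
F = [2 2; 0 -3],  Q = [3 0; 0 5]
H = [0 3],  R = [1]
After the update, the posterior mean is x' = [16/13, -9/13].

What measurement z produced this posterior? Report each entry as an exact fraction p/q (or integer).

x̄ = F·x = [4, -6]
P̄ = F·P·Fᵀ + Q = [23 -12; -12 23]
S = H·P̄·Hᵀ + R = [208]
K = P̄·Hᵀ·S⁻¹ = [-9/52; 69/208]
x' − x̄ = [-36/13, 69/13] = K·y
y = (KᵀK)⁻¹·Kᵀ·(x' − x̄) = [16]
z = y + H·x̄ = [16] + [-18] = [-2]

z = [-2]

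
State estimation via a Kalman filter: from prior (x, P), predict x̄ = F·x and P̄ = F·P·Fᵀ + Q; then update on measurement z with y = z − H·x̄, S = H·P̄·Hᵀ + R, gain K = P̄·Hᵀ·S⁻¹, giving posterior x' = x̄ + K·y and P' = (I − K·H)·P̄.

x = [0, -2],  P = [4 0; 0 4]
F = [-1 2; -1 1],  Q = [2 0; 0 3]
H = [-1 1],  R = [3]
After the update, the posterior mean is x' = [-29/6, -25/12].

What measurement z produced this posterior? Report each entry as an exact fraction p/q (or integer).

x̄ = F·x = [-4, -2]
P̄ = F·P·Fᵀ + Q = [22 12; 12 11]
S = H·P̄·Hᵀ + R = [12]
K = P̄·Hᵀ·S⁻¹ = [-5/6; -1/12]
x' − x̄ = [-5/6, -1/12] = K·y
y = (KᵀK)⁻¹·Kᵀ·(x' − x̄) = [1]
z = y + H·x̄ = [1] + [2] = [3]

z = [3]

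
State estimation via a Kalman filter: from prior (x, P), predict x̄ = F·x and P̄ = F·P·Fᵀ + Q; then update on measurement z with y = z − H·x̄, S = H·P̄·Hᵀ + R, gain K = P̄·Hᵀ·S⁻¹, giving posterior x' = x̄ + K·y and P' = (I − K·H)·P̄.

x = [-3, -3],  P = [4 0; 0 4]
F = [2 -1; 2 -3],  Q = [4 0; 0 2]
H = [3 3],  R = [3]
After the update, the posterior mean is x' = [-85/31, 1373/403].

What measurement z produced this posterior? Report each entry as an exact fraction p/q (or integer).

z = [2]

x̄ = F·x = [-3, 3]
P̄ = F·P·Fᵀ + Q = [24 28; 28 54]
S = H·P̄·Hᵀ + R = [1209]
K = P̄·Hᵀ·S⁻¹ = [4/31; 82/403]
x' − x̄ = [8/31, 164/403] = K·y
y = (KᵀK)⁻¹·Kᵀ·(x' − x̄) = [2]
z = y + H·x̄ = [2] + [0] = [2]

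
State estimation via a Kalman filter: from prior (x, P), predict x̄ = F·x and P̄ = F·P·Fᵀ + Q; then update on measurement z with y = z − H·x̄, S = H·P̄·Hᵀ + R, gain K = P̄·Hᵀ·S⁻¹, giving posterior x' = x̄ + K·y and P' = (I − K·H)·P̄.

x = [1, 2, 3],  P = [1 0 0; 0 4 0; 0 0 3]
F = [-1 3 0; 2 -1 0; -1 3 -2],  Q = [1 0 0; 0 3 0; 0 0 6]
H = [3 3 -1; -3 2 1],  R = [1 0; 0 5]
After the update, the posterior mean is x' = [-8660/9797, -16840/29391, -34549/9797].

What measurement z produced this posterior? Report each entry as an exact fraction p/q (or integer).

z = [-1, -2]

x̄ = F·x = [5, 0, -1]
P̄ = F·P·Fᵀ + Q = [38 -14 37; -14 11 -14; 37 -14 55]
S = H·P̄·Hᵀ + R = [107 -81; -81 336]
K = P̄·Hᵀ·S⁻¹ = [1085/9797 -2800/9797; 1910/9797 5755/29391; -700/9797 -2618/9797]
x' − x̄ = [-57645/9797, -16840/29391, -24752/9797] = K·y
y = (KᵀK)⁻¹·Kᵀ·(x' − x̄) = [-17, 14]
z = y + H·x̄ = [-17, 14] + [16, -16] = [-1, -2]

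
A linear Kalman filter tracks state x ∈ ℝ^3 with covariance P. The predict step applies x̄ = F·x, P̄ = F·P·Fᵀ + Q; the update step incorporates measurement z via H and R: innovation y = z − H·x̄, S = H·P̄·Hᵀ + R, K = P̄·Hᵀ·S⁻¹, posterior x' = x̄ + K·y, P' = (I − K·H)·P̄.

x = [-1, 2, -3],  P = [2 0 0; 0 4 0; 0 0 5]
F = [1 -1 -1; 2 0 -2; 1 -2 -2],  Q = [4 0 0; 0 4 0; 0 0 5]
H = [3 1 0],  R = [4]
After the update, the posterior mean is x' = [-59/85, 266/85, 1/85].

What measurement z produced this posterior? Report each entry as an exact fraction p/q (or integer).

x̄ = F·x = [0, 4, 1]
P̄ = F·P·Fᵀ + Q = [15 14 20; 14 32 24; 20 24 43]
S = H·P̄·Hᵀ + R = [255]
K = P̄·Hᵀ·S⁻¹ = [59/255; 74/255; 28/85]
x' − x̄ = [-59/85, -74/85, -84/85] = K·y
y = (KᵀK)⁻¹·Kᵀ·(x' − x̄) = [-3]
z = y + H·x̄ = [-3] + [4] = [1]

z = [1]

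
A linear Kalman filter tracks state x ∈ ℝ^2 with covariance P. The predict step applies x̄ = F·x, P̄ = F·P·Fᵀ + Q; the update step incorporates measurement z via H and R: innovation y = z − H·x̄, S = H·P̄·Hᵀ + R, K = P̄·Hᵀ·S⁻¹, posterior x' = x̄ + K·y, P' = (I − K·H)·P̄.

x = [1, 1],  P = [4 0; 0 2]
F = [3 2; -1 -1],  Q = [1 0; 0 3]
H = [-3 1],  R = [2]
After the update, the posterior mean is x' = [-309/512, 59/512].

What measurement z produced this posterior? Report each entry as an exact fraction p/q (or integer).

z = [2]

x̄ = F·x = [5, -2]
P̄ = F·P·Fᵀ + Q = [45 -16; -16 9]
S = H·P̄·Hᵀ + R = [512]
K = P̄·Hᵀ·S⁻¹ = [-151/512; 57/512]
x' − x̄ = [-2869/512, 1083/512] = K·y
y = (KᵀK)⁻¹·Kᵀ·(x' − x̄) = [19]
z = y + H·x̄ = [19] + [-17] = [2]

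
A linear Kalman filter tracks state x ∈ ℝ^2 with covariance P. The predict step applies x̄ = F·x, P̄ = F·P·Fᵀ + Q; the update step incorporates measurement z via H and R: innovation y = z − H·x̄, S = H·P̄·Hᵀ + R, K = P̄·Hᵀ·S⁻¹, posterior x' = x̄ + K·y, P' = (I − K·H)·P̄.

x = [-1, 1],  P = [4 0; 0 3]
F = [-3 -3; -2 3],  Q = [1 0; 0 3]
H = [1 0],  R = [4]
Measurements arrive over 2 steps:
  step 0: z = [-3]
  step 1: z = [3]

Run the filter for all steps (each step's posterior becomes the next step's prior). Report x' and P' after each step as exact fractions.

step 0: x' = [-48/17, 349/68], P' = [64/17 -3/17; -3/17 3119/68]
step 1: x' = [88797/30499, 378783/30499], P' = [120908/30499 -105996/30499; -105996/30499 2879192/30499]

step 0: x̄ = F·x = [0, 5]
step 0: P̄ = F·P·Fᵀ + Q = [64 -3; -3 46]
step 0: y = z − H·x̄ = [-3]
step 0: S = H·P̄·Hᵀ + R = [68]
step 0: K = P̄·Hᵀ·S⁻¹ = [16/17; -3/68]
step 0: x' = x̄ + K·y = [-48/17, 349/68]
step 0: P' = (I − K·H)·P̄ = [64/17 -3/17; -3/17 3119/68]
step 1: x̄ = F·x = [-471/68, 1431/68]
step 1: P̄ = F·P·Fᵀ + Q = [30227/68 -26499/68; -26499/68 29443/68]
step 1: y = z − H·x̄ = [675/68]
step 1: S = H·P̄·Hᵀ + R = [30499/68]
step 1: K = P̄·Hᵀ·S⁻¹ = [30227/30499; -26499/30499]
step 1: x' = x̄ + K·y = [88797/30499, 378783/30499]
step 1: P' = (I − K·H)·P̄ = [120908/30499 -105996/30499; -105996/30499 2879192/30499]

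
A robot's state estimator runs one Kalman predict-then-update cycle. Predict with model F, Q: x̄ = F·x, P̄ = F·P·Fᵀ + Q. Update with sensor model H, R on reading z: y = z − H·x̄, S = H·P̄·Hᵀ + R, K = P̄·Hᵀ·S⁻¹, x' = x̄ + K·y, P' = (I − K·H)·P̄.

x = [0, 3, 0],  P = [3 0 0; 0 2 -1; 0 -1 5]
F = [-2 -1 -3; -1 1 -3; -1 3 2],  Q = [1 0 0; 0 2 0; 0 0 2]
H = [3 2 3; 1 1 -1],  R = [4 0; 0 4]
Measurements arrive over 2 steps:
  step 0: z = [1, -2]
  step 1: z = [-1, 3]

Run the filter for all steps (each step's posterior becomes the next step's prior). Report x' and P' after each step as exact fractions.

step 0: x' = [-49108/18057, 8585/4167, 31817/18057], P' = [56131/18057 -12386/4167 -18515/18057; -12386/4167 52852/12501 1270/4167; -18515/18057 1270/4167 19159/18057]
step 1: x' = [73205022/127383521, 42514452/127383521, -431455963/382150563], P' = [2046528323/1655985773 -1479944558/1655985773 -948089927/1655985773; -1479944558/1655985773 3076560596/1655985773 -276731326/1655985773; -948089927/1655985773 -276731326/1655985773 4670935189/4967957319]

step 0: x̄ = F·x = [-3, 3, 9]
step 0: P̄ = F·P·Fᵀ + Q = [54 49 -19; 49 58 -14; -19 -14 31]
step 0: y = z − H·x̄ = [-23, 7]
step 0: S = H·P̄·Hᵀ + R = [1079 416; 416 311]
step 0: K = P̄·Hᵀ·S⁻¹ = [4127/54171 1210/4167; 1415/12501 2971/12501; 9704/54171 -1856/4167]
step 0: x' = x̄ + K·y = [-49108/18057, 8585/4167, 31817/18057]
step 0: P' = (I − K·H)·P̄ = [56131/18057 -12386/4167 -18515/18057; -12386/4167 52852/12501 1270/4167; -18515/18057 1270/4167 19159/18057]
step 1: x̄ = F·x = [-103310/54171, -27424/54171, 224347/18057]
step 1: P̄ = F·P·Fᵀ + Q = [787528/162513 858500/162513 -16127/54171; 858500/162513 2738278/162513 983564/54171; -16127/54171 983564/54171 1318093/18057]
step 1: y = z − H·x̄ = [-1708516/54171, 322096/18057]
step 1: S = H·P̄·Hᵀ + R = [170295895/162513 -6835393/54171; -6835393/54171 1327897/18057]
step 1: K = P̄·Hᵀ·S⁻¹ = [83856518/1655985773 378668423/1655985773; 220773385/1655985773 468336841/1655985773; 318300689/1655985773 -2086349737/4967957319]
step 1: x' = x̄ + K·y = [73205022/127383521, 42514452/127383521, -431455963/382150563]
step 1: P' = (I − K·H)·P̄ = [2046528323/1655985773 -1479944558/1655985773 -948089927/1655985773; -1479944558/1655985773 3076560596/1655985773 -276731326/1655985773; -948089927/1655985773 -276731326/1655985773 4670935189/4967957319]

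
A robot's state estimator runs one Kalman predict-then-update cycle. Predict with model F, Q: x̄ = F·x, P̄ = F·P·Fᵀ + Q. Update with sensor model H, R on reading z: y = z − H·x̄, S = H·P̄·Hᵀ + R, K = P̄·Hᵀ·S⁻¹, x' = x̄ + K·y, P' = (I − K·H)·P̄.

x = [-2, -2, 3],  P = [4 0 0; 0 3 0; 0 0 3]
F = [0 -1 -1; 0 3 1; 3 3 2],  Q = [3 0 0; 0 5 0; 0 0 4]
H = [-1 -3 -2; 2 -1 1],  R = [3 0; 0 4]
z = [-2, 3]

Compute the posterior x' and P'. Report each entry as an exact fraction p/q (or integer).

x' = [-22025/22657, -82465/67971, 73866/22657]
P' = [71250/22657 35663/22657 -91053/22657; 35663/22657 100805/67971 -62595/22657; -91053/22657 -62595/22657 148863/22657]

x̄ = F·x = [-1, -3, -6]
P̄ = F·P·Fᵀ + Q = [9 -12 -15; -12 35 33; -15 33 79]
y = z − H·x̄ = [-24, 8]
S = H·P̄·Hᵀ + R = [907 31; 31 76]
K = P̄·Hᵀ·S⁻¹ = [1289/22657 3946/22657; -11278/67971 -18653/67971; -6296/22657 7338/22657]
x' = x̄ + K·y = [-22025/22657, -82465/67971, 73866/22657]
P' = (I − K·H)·P̄ = [71250/22657 35663/22657 -91053/22657; 35663/22657 100805/67971 -62595/22657; -91053/22657 -62595/22657 148863/22657]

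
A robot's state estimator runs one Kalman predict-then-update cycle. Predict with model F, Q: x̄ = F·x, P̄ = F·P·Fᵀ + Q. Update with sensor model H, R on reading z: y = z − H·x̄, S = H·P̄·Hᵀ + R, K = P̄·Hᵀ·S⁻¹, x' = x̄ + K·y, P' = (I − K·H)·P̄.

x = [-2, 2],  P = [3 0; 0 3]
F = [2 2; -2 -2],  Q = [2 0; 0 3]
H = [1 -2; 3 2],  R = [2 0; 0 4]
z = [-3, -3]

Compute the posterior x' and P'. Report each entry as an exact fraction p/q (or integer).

x' = [-3291/2275, 1773/2275]
P' = [808/2275 -174/2275; -174/2275 747/2275]

x̄ = F·x = [0, 0]
P̄ = F·P·Fᵀ + Q = [26 -24; -24 27]
y = z − H·x̄ = [-3, -3]
S = H·P̄·Hᵀ + R = [232 66; 66 58]
K = P̄·Hᵀ·S⁻¹ = [578/2275 519/2275; -834/2275 243/2275]
x' = x̄ + K·y = [-3291/2275, 1773/2275]
P' = (I − K·H)·P̄ = [808/2275 -174/2275; -174/2275 747/2275]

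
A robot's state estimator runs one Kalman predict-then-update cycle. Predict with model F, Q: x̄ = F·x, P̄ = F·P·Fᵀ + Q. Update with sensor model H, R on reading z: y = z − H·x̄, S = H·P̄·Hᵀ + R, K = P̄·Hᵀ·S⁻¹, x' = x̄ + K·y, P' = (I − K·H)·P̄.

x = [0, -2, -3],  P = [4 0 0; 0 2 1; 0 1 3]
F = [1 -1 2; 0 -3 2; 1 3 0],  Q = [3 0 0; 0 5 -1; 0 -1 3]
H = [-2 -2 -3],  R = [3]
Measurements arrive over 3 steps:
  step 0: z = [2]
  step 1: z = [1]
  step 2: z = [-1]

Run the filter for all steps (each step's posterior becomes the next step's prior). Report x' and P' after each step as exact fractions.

step 0: x' = [2/5, 9/5, -11/5], P' = [49/10 101/20 -129/20; 101/20 839/40 -691/40; -129/20 -691/40 639/40]
step 1: x' = [9065/18959, 39213/18959, -39017/18959], P' = [226575/18959 406131/18959 -412505/18959; 406131/18959 1089930/18959 -979795/18959; -412505/18959 -979795/18959 916561/18959]
step 2: x' = [1613483/1279197, 72930599/21746349, -59904314/21746349], P' = [17169605/1279197 32392855/1279197 -32356297/1279197; 32392855/1279197 1472617675/21746349 -1325997766/21746349; -32356297/1279197 -1325997766/21746349 1234921564/21746349]

step 0: x̄ = F·x = [-4, 0, -6]
step 0: P̄ = F·P·Fᵀ + Q = [17 10 4; 10 23 -13; 4 -13 25]
step 0: y = z − H·x̄ = [-24]
step 0: S = H·P̄·Hᵀ + R = [360]
step 0: K = P̄·Hᵀ·S⁻¹ = [-11/60; -3/40; -19/120]
step 0: x' = x̄ + K·y = [2/5, 9/5, -11/5]
step 0: P' = (I − K·H)·P̄ = [49/10 101/20 -129/20; 101/20 839/40 -691/40; -129/20 -691/40 639/40]
step 1: x̄ = F·x = [-29/5, -49/5, 29/5]
step 1: P̄ = F·P·Fᵀ + Q = [5039/40 9479/40 -6579/40; 9479/40 18599/40 -12859/40; -6579/40 -12859/40 9079/40]
step 1: y = z − H·x̄ = [-64/5]
step 1: S = H·P̄·Hᵀ + R = [18959/40]
step 1: K = P̄·Hᵀ·S⁻¹ = [-9299/18959; -17579/18959; 11639/18959]
step 1: x' = x̄ + K·y = [9065/18959, 39213/18959, -39017/18959]
step 1: P' = (I − K·H)·P̄ = [226575/18959 406131/18959 -412505/18959; 406131/18959 1089930/18959 -979795/18959; -412505/18959 -979795/18959 916561/18959]
step 2: x̄ = F·x = [-108182/18959, -195673/18959, 126704/18959]
step 2: P̄ = F·P·Fᵀ + Q = [6496524/18959 12730991/18959 -8934733/18959; 12730991/18959 25327949/18959 -17750502/18959; -8934733/18959 -17750502/18959 12529608/18959]
step 2: y = z − H·x̄ = [-246557/18959]
step 2: S = H·P̄·Hᵀ + R = [21746349/18959]
step 2: K = P̄·Hᵀ·S⁻¹ = [-685343/1279197; -22866374/21746349; 15781646/21746349]
step 2: x' = x̄ + K·y = [1613483/1279197, 72930599/21746349, -59904314/21746349]
step 2: P' = (I − K·H)·P̄ = [17169605/1279197 32392855/1279197 -32356297/1279197; 32392855/1279197 1472617675/21746349 -1325997766/21746349; -32356297/1279197 -1325997766/21746349 1234921564/21746349]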